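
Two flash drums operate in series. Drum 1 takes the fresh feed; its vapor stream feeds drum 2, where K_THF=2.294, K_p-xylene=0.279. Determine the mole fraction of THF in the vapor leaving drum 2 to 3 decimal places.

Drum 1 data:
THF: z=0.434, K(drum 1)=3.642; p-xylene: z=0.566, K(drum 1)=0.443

Drum 1:
Let ψ₁ = V/F and solve Σ zᵢ(Kᵢ−1)/(1+ψ₁(Kᵢ−1)) = 0.
Feasibility: ΣzᵢKᵢ = 1.831, Σzᵢ/Kᵢ = 1.397 — both > 1, two phases present.
Binary case is linear: z₁(K₁−1)(1+ψ₁(K₂−1)) + z₂(K₂−1)(1+ψ₁(K₁−1)) = 0
⇒ ψ₁ = [z₁(K₁−1)+z₂(K₂−1)] / [−(K₁−1)(K₂−1)] = 0.8314/1.4716 = 0.565
Drum-1 compositions:
  THF: x = 0.174, y = 0.634
  p-xylene: x = 0.826, y = 0.366
Drum-2 feed = drum-1 vapor: z₂ = (0.6341, 0.3659).
Drum 2:
Let ψ₂ = V/F and solve Σ zᵢ(Kᵢ−1)/(1+ψ₂(Kᵢ−1)) = 0.
Check two-phase: ΣzᵢKᵢ = 1.557 > 1 and Σzᵢ/Kᵢ = 1.588 > 1, so g(0) = 0.557 > 0 and g(1) = -0.588 < 0.
Binary case is linear: z₁(K₁−1)(1+ψ₂(K₂−1)) + z₂(K₂−1)(1+ψ₂(K₁−1)) = 0
⇒ ψ₂ = [z₁(K₁−1)+z₂(K₂−1)] / [−(K₁−1)(K₂−1)] = 0.5568/0.9330 = 0.597
  THF: x = 0.358, y = 0.821
  p-xylene: x = 0.642, y = 0.179

y_THF (drum 2) = 0.821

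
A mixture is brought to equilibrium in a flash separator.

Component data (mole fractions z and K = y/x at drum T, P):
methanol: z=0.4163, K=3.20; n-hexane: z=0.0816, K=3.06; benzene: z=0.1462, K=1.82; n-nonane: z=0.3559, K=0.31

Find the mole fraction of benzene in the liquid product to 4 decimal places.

Iterate (Newton) starting at V/F = 0.5:
  V/F = 0.5000: g = 0.22904, g' = -0.9853 → V/F = 0.7324
  V/F = 0.7324: g = -0.00388, g' = -1.0815 → V/F = 0.7289
Converged at V/F = 0.7289.
Compositions from xᵢ = zᵢ/(1+V/F(Kᵢ−1)), yᵢ = Kᵢxᵢ:
  methanol: x = 0.1599, y = 0.5117
  n-hexane: x = 0.0326, y = 0.0998
  benzene: x = 0.0915, y = 0.1665
  n-nonane: x = 0.7160, y = 0.2220

x_benzene = 0.0915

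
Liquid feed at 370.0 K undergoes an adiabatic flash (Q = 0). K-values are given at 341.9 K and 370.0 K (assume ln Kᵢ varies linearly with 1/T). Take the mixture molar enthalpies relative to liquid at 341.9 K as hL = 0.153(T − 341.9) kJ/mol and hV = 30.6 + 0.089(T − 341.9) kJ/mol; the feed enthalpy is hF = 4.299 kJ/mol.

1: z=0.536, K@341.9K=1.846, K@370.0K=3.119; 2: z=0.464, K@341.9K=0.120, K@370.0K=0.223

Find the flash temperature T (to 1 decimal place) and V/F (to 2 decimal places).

T = 344.7 K, V/F = 0.13

Adiabatic flash: solve Rachford–Rice at each trial T, then check hF = ψ·hV(T) + (1−ψ)·hL(T).
  T = 341.9 K: K = (1.846, 0.120), RR gives ψ = 0.061, H_out = 1.855 kJ/mol
  T = 370.0 K: K = (3.119, 0.223), RR gives ψ = 0.471, H_out = 17.861 kJ/mol
  T = 355.9 K: K = (2.422, 0.165), RR gives ψ = 0.316, H_out = 11.528 kJ/mol
  T = 348.9 K: K = (2.120, 0.141), RR gives ψ = 0.210, H_out = 7.405 kJ/mol
  T = 345.4 K: K = (1.980, 0.130), RR gives ψ = 0.143, H_out = 4.872 kJ/mol
  T = 343.6 K: K = (1.910, 0.125), RR gives ψ = 0.103, H_out = 3.393 kJ/mol
Linear interpolation between T = 343.6 (H_out = 3.393) and T = 345.4 (H_out = 4.872) on hF = 4.299 gives T ≈ 344.7 K, at which ψ = 0.13.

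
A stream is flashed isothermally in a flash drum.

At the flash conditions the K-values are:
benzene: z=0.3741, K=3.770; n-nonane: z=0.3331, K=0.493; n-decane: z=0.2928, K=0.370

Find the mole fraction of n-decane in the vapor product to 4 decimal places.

Let β = V/F and solve Σ zᵢ(Kᵢ−1)/(1+β(Kᵢ−1)) = 0.
Feasibility: ΣzᵢKᵢ = 1.6829, Σzᵢ/Kᵢ = 1.5662 — both > 1, two phases present.
Newton iteration, β⁰ = 0.32:
  β = 0.3200: g = 0.11670, g' = -1.1109 → β = 0.4250
  β = 0.4250: g = 0.00872, g' = -0.9613 → β = 0.4341
  β = 0.4341: g = 0.00004, g' = -0.9527 → β = 0.4342
Converged at β = 0.4342.
Compositions from xᵢ = zᵢ/(1+β(Kᵢ−1)), yᵢ = Kᵢxᵢ:
  benzene: x = 0.1698, y = 0.6403
  n-nonane: x = 0.4271, y = 0.2106
  n-decane: x = 0.4030, y = 0.1491

y_n-decane = 0.1491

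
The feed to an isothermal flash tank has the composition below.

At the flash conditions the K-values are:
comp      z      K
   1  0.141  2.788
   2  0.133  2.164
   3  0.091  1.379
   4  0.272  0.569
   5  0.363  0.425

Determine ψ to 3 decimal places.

ψ = 0.165

Material balance + equilibrium reduce to Σ zᵢ(Kᵢ−1)/(1+ψ(Kᵢ−1)) = 0.
g(0) = ΣzᵢKᵢ − 1 = 0.115 and g(1) = 1 − Σzᵢ/Kᵢ = -0.510, so a root lies in (0, 1).
Iterate (Newton) starting at ψ = 0.55:
  ψ = 0.550: g = -0.2089, g' = -0.534 → ψ = 0.159
  ψ = 0.159: g = 0.0040, g' = -0.617 → ψ = 0.165
Converged at ψ = 0.165.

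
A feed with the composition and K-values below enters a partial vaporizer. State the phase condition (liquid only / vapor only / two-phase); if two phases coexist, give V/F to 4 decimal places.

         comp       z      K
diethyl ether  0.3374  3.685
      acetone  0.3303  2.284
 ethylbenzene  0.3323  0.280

two-phase, V/F = 0.7472

ΣzᵢKᵢ = 2.0908; Σzᵢ/Kᵢ = 1.4230.
Both exceed 1, so a two-phase solution exists.
Material balance + equilibrium reduce to Σ zᵢ(Kᵢ−1)/(1+ψ(Kᵢ−1)) = 0.
Newton iteration, ψ⁰ = 0.69:
  ψ = 0.6900: g = 0.06698, g' = -1.1323 → ψ = 0.7491
  ψ = 0.7491: g = -0.00244, g' = -1.2216 → ψ = 0.7472
Converged at ψ = 0.7472.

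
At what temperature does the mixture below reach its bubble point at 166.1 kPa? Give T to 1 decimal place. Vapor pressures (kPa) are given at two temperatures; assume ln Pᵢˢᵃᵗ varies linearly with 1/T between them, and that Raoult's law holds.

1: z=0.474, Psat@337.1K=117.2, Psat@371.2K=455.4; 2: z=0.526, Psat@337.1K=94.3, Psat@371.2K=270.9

T = 349.1 K

Bubble-point temperature: ΣzᵢPᵢˢᵃᵗ(T) = P. Interpolate ln Pᵢˢᵃᵗ = aᵢ + bᵢ/T.
  T = 337.1 K: ΣzᵢPᵢˢᵃᵗ = 105.15 kPa
  T = 371.2 K: ΣzᵢPᵢˢᵃᵗ = 358.35 kPa
  T = 354.1 K: ΣzᵢPᵢˢᵃᵗ = 199.02 kPa
  T = 345.6 K: ΣzᵢPᵢˢᵃᵗ = 145.69 kPa
  T = 349.9 K: ΣzᵢPᵢˢᵃᵗ = 170.89 kPa
  T = 347.8 K: ΣzᵢPᵢˢᵃᵗ = 158.15 kPa
Interpolating between 347.8 K and 349.9 K gives T ≈ 349.1 K.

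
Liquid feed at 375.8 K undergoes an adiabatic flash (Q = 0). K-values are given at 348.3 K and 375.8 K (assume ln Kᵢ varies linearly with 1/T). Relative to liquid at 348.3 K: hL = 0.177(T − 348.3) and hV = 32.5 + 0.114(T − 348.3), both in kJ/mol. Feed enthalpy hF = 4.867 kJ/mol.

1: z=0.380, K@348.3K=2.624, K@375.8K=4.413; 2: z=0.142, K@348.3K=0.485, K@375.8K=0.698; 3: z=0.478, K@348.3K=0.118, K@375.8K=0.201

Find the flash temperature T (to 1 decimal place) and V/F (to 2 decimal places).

Adiabatic flash: solve Rachford–Rice at each trial T, then check hF = ψ·hV(T) + (1−ψ)·hL(T).
  T = 348.3 K: K = (2.624, 0.485, 0.118), RR gives ψ = 0.093, H_out = 3.024 kJ/mol
  T = 375.8 K: K = (4.413, 0.698, 0.201), RR gives ψ = 0.358, H_out = 15.897 kJ/mol
  T = 362.1 K: K = (3.440, 0.586, 0.156), RR gives ψ = 0.249, H_out = 10.325 kJ/mol
  T = 355.2 K: K = (3.012, 0.534, 0.136), RR gives ψ = 0.180, H_out = 6.994 kJ/mol
  T = 351.8 K: K = (2.816, 0.510, 0.127), RR gives ψ = 0.140, H_out = 5.138 kJ/mol
  T = 350.1 K: K = (2.722, 0.498, 0.122), RR gives ψ = 0.118, H_out = 4.141 kJ/mol
Linear interpolation between T = 350.1 (H_out = 4.141) and T = 351.8 (H_out = 5.138) on hF = 4.867 gives T ≈ 351.3 K, at which ψ = 0.13.

T = 351.3 K, V/F = 0.13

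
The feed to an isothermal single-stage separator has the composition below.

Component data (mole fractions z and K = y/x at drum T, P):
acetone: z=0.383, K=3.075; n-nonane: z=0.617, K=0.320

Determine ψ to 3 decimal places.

ψ = 0.266

Binary case is linear: z₁(K₁−1)(1+ψ(K₂−1)) + z₂(K₂−1)(1+ψ(K₁−1)) = 0
⇒ ψ = [z₁(K₁−1)+z₂(K₂−1)] / [−(K₁−1)(K₂−1)] = 0.3752/1.4110 = 0.266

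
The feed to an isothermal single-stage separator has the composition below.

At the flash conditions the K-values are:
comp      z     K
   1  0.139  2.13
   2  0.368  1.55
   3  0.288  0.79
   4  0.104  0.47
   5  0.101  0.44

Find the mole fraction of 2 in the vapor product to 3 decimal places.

y_2 = 0.422

Let β = V/F and solve Σ zᵢ(Kᵢ−1)/(1+β(Kᵢ−1)) = 0.
g(0) = ΣzᵢKᵢ − 1 = 0.187 and g(1) = 1 − Σzᵢ/Kᵢ = -0.118, so a root lies in (0, 1).
Newton iteration, β⁰ = 0.59:
  β = 0.590: g = 0.0134, g' = -0.276 → β = 0.638
Converged at β = 0.638.
Compositions from xᵢ = zᵢ/(1+β(Kᵢ−1)), yᵢ = Kᵢxᵢ:
  1: x = 0.081, y = 0.172
  2: x = 0.272, y = 0.422
  3: x = 0.333, y = 0.263
  4: x = 0.157, y = 0.074
  5: x = 0.157, y = 0.069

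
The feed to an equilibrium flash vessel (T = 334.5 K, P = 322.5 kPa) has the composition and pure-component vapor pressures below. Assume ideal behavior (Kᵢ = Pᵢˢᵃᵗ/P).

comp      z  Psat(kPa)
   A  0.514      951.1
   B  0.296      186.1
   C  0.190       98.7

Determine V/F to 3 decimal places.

Raoult's law: Kᵢ = Pᵢˢᵃᵗ/P = Pᵢˢᵃᵗ/322.5.
  K_A = 951.1/322.5 = 2.94915, K_B = 186.1/322.5 = 0.57705, K_C = 98.7/322.5 = 0.30605
Material balance + equilibrium reduce to Σ zᵢ(Kᵢ−1)/(1+V/F(Kᵢ−1)) = 0.
g(0) = ΣzᵢKᵢ − 1 = 0.745 and g(1) = 1 − Σzᵢ/Kᵢ = -0.308, so a root lies in (0, 1).
Iterate (Newton) starting at V/F = 0.42:
  V/F = 0.420: g = 0.2126, g' = -0.851 → V/F = 0.670
  V/F = 0.670: g = 0.0135, g' = -0.790 → V/F = 0.687
Converged at V/F = 0.687.

V/F = 0.687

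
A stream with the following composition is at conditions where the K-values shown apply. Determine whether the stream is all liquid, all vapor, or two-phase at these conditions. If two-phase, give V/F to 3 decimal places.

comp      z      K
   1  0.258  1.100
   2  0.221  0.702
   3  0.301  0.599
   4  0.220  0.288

all liquid

ΣzᵢKᵢ = 0.683; Σzᵢ/Kᵢ = 1.816.
Since ΣzᵢKᵢ < 1 the mixture is below its bubble point — single liquid phase.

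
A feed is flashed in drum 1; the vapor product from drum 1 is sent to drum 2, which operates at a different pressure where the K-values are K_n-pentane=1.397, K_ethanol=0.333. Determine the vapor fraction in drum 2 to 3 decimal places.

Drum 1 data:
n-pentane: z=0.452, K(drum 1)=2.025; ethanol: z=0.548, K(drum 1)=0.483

V/F (drum 2) = 0.209

Drum 1:
Material balance + equilibrium reduce to Σ zᵢ(Kᵢ−1)/(1+ψ₁(Kᵢ−1)) = 0.
Check two-phase: ΣzᵢKᵢ = 1.180 > 1 and Σzᵢ/Kᵢ = 1.358 > 1, so g(0) = 0.180 > 0 and g(1) = -0.358 < 0.
Iterate (Newton) starting at ψ₁ = 0.5:
  ψ₁ = 0.500: g = -0.0758, g' = -0.474 → ψ₁ = 0.340
Converged at ψ₁ = 0.340.
Drum-1 compositions:
  n-pentane: x = 0.335, y = 0.679
  ethanol: x = 0.665, y = 0.321
Drum-2 feed = drum-1 vapor: z₂ = (0.6789, 0.3211).
Drum 2:
Let ψ₂ = V/F and solve Σ zᵢ(Kᵢ−1)/(1+ψ₂(Kᵢ−1)) = 0.
Check two-phase: ΣzᵢKᵢ = 1.055 > 1 and Σzᵢ/Kᵢ = 1.450 > 1, so g(0) = 0.055 > 0 and g(1) = -0.450 < 0.
Iterate (Newton) starting at ψ₂ = 0.5:
  ψ₂ = 0.500: g = -0.0964, g' = -0.396 → ψ₂ = 0.257
  ψ₂ = 0.257: g = -0.0137, g' = -0.296 → ψ₂ = 0.210
  ψ₂ = 0.210: g = -0.0003, g' = -0.284 → ψ₂ = 0.209
Converged at ψ₂ = 0.209.
  n-pentane: x = 0.627, y = 0.876
  ethanol: x = 0.373, y = 0.124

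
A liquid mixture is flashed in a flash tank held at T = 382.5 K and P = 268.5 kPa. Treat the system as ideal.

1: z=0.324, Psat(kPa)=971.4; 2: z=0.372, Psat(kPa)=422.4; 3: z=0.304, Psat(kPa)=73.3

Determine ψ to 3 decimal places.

Raoult's law: Kᵢ = Pᵢˢᵃᵗ/P = Pᵢˢᵃᵗ/268.5.
  K_1 = 971.4/268.5 = 3.61788, K_2 = 422.4/268.5 = 1.57318, K_3 = 73.3/268.5 = 0.27300
Iterate (Newton) starting at ψ = 0.64:
  ψ = 0.640: g = 0.0597, g' = -0.938 → ψ = 0.704
  ψ = 0.704: g = -0.0021, g' = -1.010 → ψ = 0.702
Converged at ψ = 0.702.

ψ = 0.702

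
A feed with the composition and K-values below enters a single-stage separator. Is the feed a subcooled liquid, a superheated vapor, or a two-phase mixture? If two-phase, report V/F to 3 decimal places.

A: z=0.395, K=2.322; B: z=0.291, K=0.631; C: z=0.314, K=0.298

two-phase, V/F = 0.260

ΣzᵢKᵢ = 1.194; Σzᵢ/Kᵢ = 1.685.
Both exceed 1, so a two-phase solution exists.
Material balance + equilibrium reduce to Σ zᵢ(Kᵢ−1)/(1+ψ(Kᵢ−1)) = 0.
Iterate (Newton) starting at ψ = 0.49:
  ψ = 0.490: g = -0.1502, g' = -0.673 → ψ = 0.267
  ψ = 0.267: g = -0.0043, g' = -0.660 → ψ = 0.260
Converged at ψ = 0.260.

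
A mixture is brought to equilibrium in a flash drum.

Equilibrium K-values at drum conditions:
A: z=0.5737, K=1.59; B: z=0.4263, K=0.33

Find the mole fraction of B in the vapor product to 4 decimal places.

y_B = 0.1545

Material balance + equilibrium reduce to Σ zᵢ(Kᵢ−1)/(1+β(Kᵢ−1)) = 0.
Check two-phase: ΣzᵢKᵢ = 1.0529 > 1 and Σzᵢ/Kᵢ = 1.6526 > 1, so g(0) = 0.0529 > 0 and g(1) = -0.6526 < 0.
Newton iteration, β⁰ = 0.66:
  β = 0.6600: g = -0.26843, g' = -0.7185 → β = 0.2864
  β = 0.2864: g = -0.06389, g' = -0.4392 → β = 0.1409
  β = 0.1409: g = -0.00290, g' = -0.4036 → β = 0.1337
Converged at β = 0.1337.
Compositions from xᵢ = zᵢ/(1+β(Kᵢ−1)), yᵢ = Kᵢxᵢ:
  A: x = 0.5317, y = 0.8455
  B: x = 0.4683, y = 0.1545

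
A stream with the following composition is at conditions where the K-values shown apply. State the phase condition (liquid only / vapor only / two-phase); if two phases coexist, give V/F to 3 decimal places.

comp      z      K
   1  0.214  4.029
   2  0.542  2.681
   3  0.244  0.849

ΣzᵢKᵢ = 2.522; Σzᵢ/Kᵢ = 0.543.
Since Σzᵢ/Kᵢ < 1 the mixture is above its dew point — single vapor phase.

vapor only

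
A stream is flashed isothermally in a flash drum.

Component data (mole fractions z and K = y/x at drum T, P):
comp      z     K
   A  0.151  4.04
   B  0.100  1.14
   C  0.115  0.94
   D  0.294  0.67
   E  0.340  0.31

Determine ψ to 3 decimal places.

ψ = 0.106

Newton–Raphson from ψ = 0.33:
  ψ = 0.330: g = -0.1771, g' = -0.662 → ψ = 0.062
  ψ = 0.062: g = 0.0487, g' = -1.199 → ψ = 0.103
  ψ = 0.103: g = 0.0035, g' = -1.034 → ψ = 0.106
Converged at ψ = 0.106.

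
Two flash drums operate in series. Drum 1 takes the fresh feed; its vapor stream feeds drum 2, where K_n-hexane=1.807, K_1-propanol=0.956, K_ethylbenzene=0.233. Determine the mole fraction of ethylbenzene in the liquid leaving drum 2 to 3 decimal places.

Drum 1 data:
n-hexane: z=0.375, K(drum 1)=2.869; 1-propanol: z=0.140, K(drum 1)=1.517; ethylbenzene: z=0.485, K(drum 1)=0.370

x_ethylbenzene (drum 2) = 0.418

Drum 1:
Let ψ₁ = V/F and solve Σ zᵢ(Kᵢ−1)/(1+ψ₁(Kᵢ−1)) = 0.
Feasibility: ΣzᵢKᵢ = 1.468, Σzᵢ/Kᵢ = 1.534 — both > 1, two phases present.
Iterate (Newton) starting at ψ₁ = 0.48:
  ψ₁ = 0.480: g = -0.0106, g' = -0.784 → ψ₁ = 0.467
Converged at ψ₁ = 0.467.
Drum-1 compositions:
  n-hexane: x = 0.200, y = 0.575
  1-propanol: x = 0.113, y = 0.171
  ethylbenzene: x = 0.687, y = 0.254
Drum-2 feed = drum-1 vapor: z₂ = (0.5747, 0.1711, 0.2541).
Drum 2:
Newton iteration, ψ₂⁰ = 0.48:
  ψ₂ = 0.480: g = 0.0181, g' = -0.569 → ψ₂ = 0.512
  ψ₂ = 0.512: g = -0.0004, g' = -0.593 → ψ₂ = 0.511
Converged at ψ₂ = 0.511.
  n-hexane: x = 0.407, y = 0.735
  1-propanol: x = 0.175, y = 0.167
  ethylbenzene: x = 0.418, y = 0.097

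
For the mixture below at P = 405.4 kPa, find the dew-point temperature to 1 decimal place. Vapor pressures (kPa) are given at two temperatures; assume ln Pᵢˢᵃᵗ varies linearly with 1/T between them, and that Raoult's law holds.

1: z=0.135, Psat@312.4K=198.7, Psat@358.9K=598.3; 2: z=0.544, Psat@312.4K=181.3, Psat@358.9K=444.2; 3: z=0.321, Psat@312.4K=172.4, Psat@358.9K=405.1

Dew-point temperature: Σzᵢ·P/Pᵢˢᵃᵗ(T) = 1. Interpolate ln Pᵢˢᵃᵗ = aᵢ + bᵢ/T.
  T = 312.4 K: ΣzᵢP/Pᵢˢᵃᵗ = 2.2467
  T = 358.9 K: ΣzᵢP/Pᵢˢᵃᵗ = 0.9092
  T = 335.6 K: ΣzᵢP/Pᵢˢᵃᵗ = 1.3856
  T = 347.2 K: ΣzᵢP/Pᵢˢᵃᵗ = 1.1153
  T = 353.0 K: ΣzᵢP/Pᵢˢᵃᵗ = 1.0061
  T = 355.9 K: ΣzᵢP/Pᵢˢᵃᵗ = 0.9569
Interpolating between 353.0 K and 355.9 K gives T ≈ 353.4 K.

T = 353.4 K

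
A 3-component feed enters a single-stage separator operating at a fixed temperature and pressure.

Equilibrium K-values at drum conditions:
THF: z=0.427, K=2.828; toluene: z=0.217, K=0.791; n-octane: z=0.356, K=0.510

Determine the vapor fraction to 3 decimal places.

ψ = 0.749

Iterate (Newton) starting at ψ = 0.48:
  ψ = 0.480: g = 0.1373, g' = -0.563 → ψ = 0.724
  ψ = 0.724: g = 0.0122, g' = -0.483 → ψ = 0.749
Converged at ψ = 0.749.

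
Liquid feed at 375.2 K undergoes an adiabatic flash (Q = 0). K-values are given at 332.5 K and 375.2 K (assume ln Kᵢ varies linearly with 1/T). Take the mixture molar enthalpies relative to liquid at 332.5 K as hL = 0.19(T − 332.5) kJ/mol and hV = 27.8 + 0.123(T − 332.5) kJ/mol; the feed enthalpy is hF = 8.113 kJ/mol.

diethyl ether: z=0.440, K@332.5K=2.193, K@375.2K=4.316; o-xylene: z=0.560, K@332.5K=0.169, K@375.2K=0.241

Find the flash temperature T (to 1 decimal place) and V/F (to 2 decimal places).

Adiabatic flash: solve Rachford–Rice at each trial T, then check hF = ψ·hV(T) + (1−ψ)·hL(T).
  T = 332.5 K: K = (2.193, 0.169), RR gives ψ = 0.060, H_out = 1.670 kJ/mol
  T = 375.2 K: K = (4.316, 0.241), RR gives ψ = 0.411, H_out = 18.359 kJ/mol
  T = 353.9 K: K = (3.142, 0.204), RR gives ψ = 0.291, H_out = 11.750 kJ/mol
  T = 343.2 K: K = (2.640, 0.186), RR gives ψ = 0.199, H_out = 7.429 kJ/mol
  T = 348.5 K: K = (2.882, 0.195), RR gives ψ = 0.249, H_out = 9.695 kJ/mol
  T = 345.9 K: K = (2.761, 0.191), RR gives ψ = 0.226, H_out = 8.619 kJ/mol
  T = 344.5 K: K = (2.698, 0.188), RR gives ψ = 0.212, H_out = 8.012 kJ/mol
Linear interpolation between T = 344.5 (H_out = 8.012) and T = 345.9 (H_out = 8.619) on hF = 8.113 gives T ≈ 344.7 K, at which ψ = 0.21.

T = 344.7 K, V/F = 0.21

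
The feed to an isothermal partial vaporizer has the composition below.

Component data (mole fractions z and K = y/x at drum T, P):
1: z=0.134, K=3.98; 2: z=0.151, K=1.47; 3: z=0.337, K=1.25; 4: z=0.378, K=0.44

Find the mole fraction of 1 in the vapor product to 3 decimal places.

y_1 = 0.215

Material balance + equilibrium reduce to Σ zᵢ(Kᵢ−1)/(1+ψ(Kᵢ−1)) = 0.
Check two-phase: ΣzᵢKᵢ = 1.343 > 1 and Σzᵢ/Kᵢ = 1.265 > 1, so g(0) = 0.343 > 0 and g(1) = -0.265 < 0.
Iterate (Newton) starting at ψ = 0.38:
  ψ = 0.380: g = 0.0555, g' = -0.495 → ψ = 0.492
  ψ = 0.492: g = 0.0023, g' = -0.460 → ψ = 0.497
Converged at ψ = 0.497.
Compositions from xᵢ = zᵢ/(1+ψ(Kᵢ−1)), yᵢ = Kᵢxᵢ:
  1: x = 0.054, y = 0.215
  2: x = 0.122, y = 0.180
  3: x = 0.300, y = 0.375
  4: x = 0.524, y = 0.231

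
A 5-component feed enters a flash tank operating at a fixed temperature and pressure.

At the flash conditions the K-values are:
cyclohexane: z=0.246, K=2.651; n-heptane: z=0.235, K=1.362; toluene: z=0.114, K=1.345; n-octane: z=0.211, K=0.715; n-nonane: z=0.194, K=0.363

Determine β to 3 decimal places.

Material balance + equilibrium reduce to Σ zᵢ(Kᵢ−1)/(1+β(Kᵢ−1)) = 0.
Check two-phase: ΣzᵢKᵢ = 1.347 > 1 and Σzᵢ/Kᵢ = 1.180 > 1, so g(0) = 0.347 > 0 and g(1) = -0.180 < 0.
Iterate (Newton) starting at β = 0.5:
  β = 0.500: g = 0.0766, g' = -0.426 → β = 0.680
  β = 0.680: g = -0.0011, g' = -0.449 → β = 0.677
Converged at β = 0.677.

β = 0.677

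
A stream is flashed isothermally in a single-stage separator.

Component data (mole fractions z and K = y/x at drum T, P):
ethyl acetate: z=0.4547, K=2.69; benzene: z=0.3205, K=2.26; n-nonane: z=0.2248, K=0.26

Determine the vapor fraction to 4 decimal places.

ψ = 0.8972

Newton iteration, ψ⁰ = 0.5:
  ψ = 0.5000: g = 0.40020, g' = -0.8832 → ψ = 0.9531
  ψ = 0.9531: g = -0.08671, g' = -1.7132 → ψ = 0.9025
  ψ = 0.9025: g = -0.00761, g' = -1.4310 → ψ = 0.8972
Converged at ψ = 0.8972.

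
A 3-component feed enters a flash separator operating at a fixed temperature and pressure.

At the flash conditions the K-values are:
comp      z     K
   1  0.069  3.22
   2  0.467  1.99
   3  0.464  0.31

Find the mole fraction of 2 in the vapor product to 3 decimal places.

Material balance + equilibrium reduce to Σ zᵢ(Kᵢ−1)/(1+V/F(Kᵢ−1)) = 0.
g(0) = ΣzᵢKᵢ − 1 = 0.295 and g(1) = 1 − Σzᵢ/Kᵢ = -0.753, so a root lies in (0, 1).
Newton–Raphson from V/F = 0.41:
  V/F = 0.410: g = -0.0374, g' = -0.754 → V/F = 0.360
Converged at V/F = 0.360.
Compositions from xᵢ = zᵢ/(1+V/F(Kᵢ−1)), yᵢ = Kᵢxᵢ:
  1: x = 0.038, y = 0.123
  2: x = 0.344, y = 0.685
  3: x = 0.617, y = 0.191

y_2 = 0.685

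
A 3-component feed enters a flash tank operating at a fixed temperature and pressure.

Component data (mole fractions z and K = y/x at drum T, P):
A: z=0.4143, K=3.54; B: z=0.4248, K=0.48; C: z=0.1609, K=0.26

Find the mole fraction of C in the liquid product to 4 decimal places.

x_C = 0.2481

Material balance + equilibrium reduce to Σ zᵢ(Kᵢ−1)/(1+β(Kᵢ−1)) = 0.
g(0) = ΣzᵢKᵢ − 1 = 0.7124 and g(1) = 1 − Σzᵢ/Kᵢ = -0.6209, so a root lies in (0, 1).
Iterate (Newton) starting at β = 0.69:
  β = 0.6900: g = -0.20549, g' = -1.0000 → β = 0.4845
  β = 0.4845: g = -0.00916, g' = -0.9566 → β = 0.4749
  β = 0.4749: g = 0.00002, g' = -0.9611 → β = 0.4750
Converged at β = 0.4750.
Compositions from xᵢ = zᵢ/(1+β(Kᵢ−1)), yᵢ = Kᵢxᵢ:
  A: x = 0.1878, y = 0.6647
  B: x = 0.5641, y = 0.2708
  C: x = 0.2481, y = 0.0645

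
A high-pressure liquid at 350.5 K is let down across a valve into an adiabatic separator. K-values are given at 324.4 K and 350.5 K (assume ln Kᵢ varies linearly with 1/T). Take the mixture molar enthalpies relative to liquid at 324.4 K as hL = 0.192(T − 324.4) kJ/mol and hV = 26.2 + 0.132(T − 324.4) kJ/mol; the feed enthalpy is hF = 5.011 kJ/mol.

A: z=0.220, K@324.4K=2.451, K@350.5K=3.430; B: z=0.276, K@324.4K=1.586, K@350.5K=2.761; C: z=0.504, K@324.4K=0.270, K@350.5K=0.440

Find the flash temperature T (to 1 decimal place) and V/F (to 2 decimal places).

T = 325.9 K, V/F = 0.18

Adiabatic flash: solve Rachford–Rice at each trial T, then check hF = ψ·hV(T) + (1−ψ)·hL(T).
  T = 324.4 K: K = (2.451, 1.586, 0.270), RR gives ψ = 0.147, H_out = 3.846 kJ/mol
  T = 350.5 K: K = (3.430, 2.761, 0.440), RR gives ψ = 0.637, H_out = 20.708 kJ/mol
  T = 337.4 K: K = (2.916, 2.113, 0.348), RR gives ψ = 0.408, H_out = 12.861 kJ/mol
  T = 330.9 K: K = (2.678, 1.836, 0.307), RR gives ψ = 0.286, H_out = 8.634 kJ/mol
  T = 327.6 K: K = (2.561, 1.706, 0.288), RR gives ψ = 0.218, H_out = 6.291 kJ/mol
  T = 326.0 K: K = (2.506, 1.645, 0.279), RR gives ψ = 0.183, H_out = 5.092 kJ/mol
Linear interpolation between T = 324.4 (H_out = 3.846) and T = 326.0 (H_out = 5.092) on hF = 5.011 gives T ≈ 325.9 K, at which ψ = 0.18.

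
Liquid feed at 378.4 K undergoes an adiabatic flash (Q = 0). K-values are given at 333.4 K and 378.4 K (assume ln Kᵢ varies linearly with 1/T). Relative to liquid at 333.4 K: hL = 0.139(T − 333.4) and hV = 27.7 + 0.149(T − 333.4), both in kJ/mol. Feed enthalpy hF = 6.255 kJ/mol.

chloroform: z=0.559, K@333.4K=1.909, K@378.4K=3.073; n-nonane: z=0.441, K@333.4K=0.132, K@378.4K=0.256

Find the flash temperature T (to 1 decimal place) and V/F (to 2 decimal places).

Adiabatic flash: solve Rachford–Rice at each trial T, then check hF = ψ·hV(T) + (1−ψ)·hL(T).
  T = 333.4 K: K = (1.909, 0.132), RR gives ψ = 0.159, H_out = 4.400 kJ/mol
  T = 378.4 K: K = (3.073, 0.256), RR gives ψ = 0.539, H_out = 21.417 kJ/mol
  T = 355.9 K: K = (2.459, 0.188), RR gives ψ = 0.386, H_out = 13.903 kJ/mol
  T = 344.6 K: K = (2.174, 0.158), RR gives ψ = 0.288, H_out = 9.580 kJ/mol
  T = 339.0 K: K = (2.040, 0.145), RR gives ψ = 0.229, H_out = 7.144 kJ/mol
  T = 336.2 K: K = (1.974, 0.138), RR gives ψ = 0.196, H_out = 5.818 kJ/mol
  T = 337.6 K: K = (2.006, 0.141), RR gives ψ = 0.213, H_out = 6.492 kJ/mol
Linear interpolation between T = 336.2 (H_out = 5.818) and T = 337.6 (H_out = 6.492) on hF = 6.255 gives T ≈ 337.1 K, at which ψ = 0.21.

T = 337.1 K, V/F = 0.21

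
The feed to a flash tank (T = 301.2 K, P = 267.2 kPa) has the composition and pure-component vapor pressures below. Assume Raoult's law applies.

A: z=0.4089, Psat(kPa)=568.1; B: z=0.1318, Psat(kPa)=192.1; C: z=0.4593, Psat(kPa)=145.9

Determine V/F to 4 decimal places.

V/F = 0.4530

Raoult's law: Kᵢ = Pᵢˢᵃᵗ/P = Pᵢˢᵃᵗ/267.2.
  K_A = 568.1/267.2 = 2.126123, K_B = 192.1/267.2 = 0.718937, K_C = 145.9/267.2 = 0.546033
Newton–Raphson from V/F = 0.45:
  V/F = 0.4500: g = 0.00116, g' = -0.3915 → V/F = 0.4530
Converged at V/F = 0.4530.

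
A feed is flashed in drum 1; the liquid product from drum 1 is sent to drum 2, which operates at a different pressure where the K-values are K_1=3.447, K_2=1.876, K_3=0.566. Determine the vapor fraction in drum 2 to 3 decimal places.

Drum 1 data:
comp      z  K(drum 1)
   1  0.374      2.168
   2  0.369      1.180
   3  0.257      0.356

Drum 1:
Material balance + equilibrium reduce to Σ zᵢ(Kᵢ−1)/(1+ψ₁(Kᵢ−1)) = 0.
g(0) = ΣzᵢKᵢ − 1 = 0.338 and g(1) = 1 − Σzᵢ/Kᵢ = -0.207, so a root lies in (0, 1).
Newton iteration, ψ₁⁰ = 0.52:
  ψ₁ = 0.520: g = 0.0837, g' = -0.448 → ψ₁ = 0.707
  ψ₁ = 0.707: g = -0.0055, g' = -0.521 → ψ₁ = 0.696
Converged at ψ₁ = 0.696.
Drum-1 compositions:
  1: x = 0.206, y = 0.447
  2: x = 0.328, y = 0.387
  3: x = 0.466, y = 0.166
Drum-2 feed = drum-1 liquid: z₂ = (0.2063, 0.3279, 0.4658).
Drum 2:
Let ψ₂ = V/F and solve Σ zᵢ(Kᵢ−1)/(1+ψ₂(Kᵢ−1)) = 0.
g(0) = ΣzᵢKᵢ − 1 = 0.590 and g(1) = 1 − Σzᵢ/Kᵢ = -0.058, so a root lies in (0, 1).
Iterate (Newton) starting at ψ₂ = 0.5:
  ψ₂ = 0.500: g = 0.1686, g' = -0.515 → ψ₂ = 0.828
  ψ₂ = 0.828: g = 0.0179, g' = -0.433 → ψ₂ = 0.869
Converged at ψ₂ = 0.869.
  1: x = 0.066, y = 0.227
  2: x = 0.186, y = 0.349
  3: x = 0.748, y = 0.423

V/F (drum 2) = 0.869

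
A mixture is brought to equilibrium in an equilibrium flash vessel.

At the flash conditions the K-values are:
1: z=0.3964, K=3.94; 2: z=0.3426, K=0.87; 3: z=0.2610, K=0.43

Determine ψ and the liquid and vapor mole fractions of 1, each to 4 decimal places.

Newton–Raphson from ψ = 0.5:
  ψ = 0.5000: g = 0.21612, g' = -0.7341 → ψ = 0.7944
  ψ = 0.7944: g = 0.02785, g' = -0.5984 → ψ = 0.8409
  ψ = 0.8409: g = -0.00011, g' = -0.6043 → ψ = 0.8408
Converged at ψ = 0.8408.
Compositions from xᵢ = zᵢ/(1+ψ(Kᵢ−1)), yᵢ = Kᵢxᵢ:
  1: x = 0.1142, y = 0.4499
  2: x = 0.3846, y = 0.3346
  3: x = 0.5012, y = 0.2155

ψ = 0.8408, x_1 = 0.1142, y_1 = 0.4499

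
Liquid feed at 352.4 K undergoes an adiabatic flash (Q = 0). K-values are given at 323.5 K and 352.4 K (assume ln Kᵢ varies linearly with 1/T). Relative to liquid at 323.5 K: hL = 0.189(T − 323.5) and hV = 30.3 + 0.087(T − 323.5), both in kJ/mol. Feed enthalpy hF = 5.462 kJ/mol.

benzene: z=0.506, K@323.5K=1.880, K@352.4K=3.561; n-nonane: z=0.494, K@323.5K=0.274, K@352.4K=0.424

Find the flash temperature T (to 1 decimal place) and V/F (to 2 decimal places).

T = 324.7 K, V/F = 0.17

Adiabatic flash: solve Rachford–Rice at each trial T, then check hF = ψ·hV(T) + (1−ψ)·hL(T).
  T = 323.5 K: K = (1.880, 0.274), RR gives ψ = 0.136, H_out = 4.109 kJ/mol
  T = 352.4 K: K = (3.561, 0.424), RR gives ψ = 0.686, H_out = 24.214 kJ/mol
  T = 337.9 K: K = (2.620, 0.344), RR gives ψ = 0.466, H_out = 16.162 kJ/mol
  T = 330.7 K: K = (2.227, 0.308), RR gives ψ = 0.328, H_out = 11.070 kJ/mol
  T = 327.1 K: K = (2.048, 0.291), RR gives ψ = 0.242, H_out = 7.923 kJ/mol
  T = 325.3 K: K = (1.963, 0.282), RR gives ψ = 0.192, H_out = 6.118 kJ/mol
Linear interpolation between T = 323.5 (H_out = 4.109) and T = 325.3 (H_out = 6.118) on hF = 5.462 gives T ≈ 324.7 K, at which ψ = 0.17.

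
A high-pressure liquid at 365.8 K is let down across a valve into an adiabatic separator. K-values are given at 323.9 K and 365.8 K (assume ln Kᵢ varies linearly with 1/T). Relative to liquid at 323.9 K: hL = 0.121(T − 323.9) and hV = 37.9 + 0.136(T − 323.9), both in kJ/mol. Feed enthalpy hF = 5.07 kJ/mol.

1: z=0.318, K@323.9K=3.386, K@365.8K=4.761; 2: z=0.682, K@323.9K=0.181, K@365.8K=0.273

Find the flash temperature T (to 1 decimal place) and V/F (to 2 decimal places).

Adiabatic flash: solve Rachford–Rice at each trial T, then check hF = ψ·hV(T) + (1−ψ)·hL(T).
  T = 323.9 K: K = (3.386, 0.181), RR gives ψ = 0.102, H_out = 3.883 kJ/mol
  T = 365.8 K: K = (4.761, 0.273), RR gives ψ = 0.256, H_out = 14.936 kJ/mol
  T = 344.9 K: K = (4.058, 0.225), RR gives ψ = 0.187, H_out = 9.704 kJ/mol
  T = 334.4 K: K = (3.718, 0.203), RR gives ψ = 0.148, H_out = 6.897 kJ/mol
  T = 329.1 K: K = (3.549, 0.192), RR gives ψ = 0.126, H_out = 5.407 kJ/mol
  T = 326.5 K: K = (3.467, 0.186), RR gives ψ = 0.114, H_out = 4.653 kJ/mol
  T = 327.8 K: K = (3.508, 0.189), RR gives ψ = 0.120, H_out = 5.032 kJ/mol
Linear interpolation between T = 327.8 (H_out = 5.032) and T = 329.1 (H_out = 5.407) on hF = 5.07 gives T ≈ 327.9 K, at which ψ = 0.12.

T = 327.9 K, V/F = 0.12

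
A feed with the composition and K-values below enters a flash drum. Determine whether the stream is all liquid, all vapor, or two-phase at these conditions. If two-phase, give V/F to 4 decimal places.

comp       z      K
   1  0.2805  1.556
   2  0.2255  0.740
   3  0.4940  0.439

all liquid

ΣzᵢKᵢ = 0.8202; Σzᵢ/Kᵢ = 1.6103.
Since ΣzᵢKᵢ < 1 the mixture is below its bubble point — single liquid phase.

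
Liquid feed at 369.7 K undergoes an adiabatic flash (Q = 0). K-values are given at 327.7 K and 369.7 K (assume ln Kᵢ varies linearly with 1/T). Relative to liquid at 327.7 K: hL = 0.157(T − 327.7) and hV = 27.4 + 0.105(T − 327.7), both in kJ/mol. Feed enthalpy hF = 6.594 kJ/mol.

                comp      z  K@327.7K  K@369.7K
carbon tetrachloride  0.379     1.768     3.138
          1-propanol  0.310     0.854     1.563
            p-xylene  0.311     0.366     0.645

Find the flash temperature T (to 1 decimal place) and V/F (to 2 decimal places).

T = 329.8 K, V/F = 0.23

Adiabatic flash: solve Rachford–Rice at each trial T, then check hF = ψ·hV(T) + (1−ψ)·hL(T).
  T = 327.7 K: K = (1.768, 0.854, 0.366), RR gives ψ = 0.141, H_out = 3.855 kJ/mol
  T = 369.7 K: K = (3.138, 1.563, 0.645), RR gives ψ = 1.000, H_out = 31.810 kJ/mol
  T = 348.7 K: K = (2.396, 1.177, 0.494), RR gives ψ = 0.883, H_out = 26.535 kJ/mol
  T = 338.2 K: K = (2.068, 1.007, 0.427), RR gives ψ = 0.543, H_out = 16.230 kJ/mol
  T = 332.9 K: K = (1.913, 0.928, 0.396), RR gives ψ = 0.353, H_out = 10.385 kJ/mol
  T = 330.3 K: K = (1.840, 0.891, 0.381), RR gives ψ = 0.251, H_out = 7.242 kJ/mol
  T = 329.0 K: K = (1.804, 0.872, 0.373), RR gives ψ = 0.197, H_out = 5.583 kJ/mol
Linear interpolation between T = 329.0 (H_out = 5.583) and T = 330.3 (H_out = 7.242) on hF = 6.594 gives T ≈ 329.8 K, at which ψ = 0.23.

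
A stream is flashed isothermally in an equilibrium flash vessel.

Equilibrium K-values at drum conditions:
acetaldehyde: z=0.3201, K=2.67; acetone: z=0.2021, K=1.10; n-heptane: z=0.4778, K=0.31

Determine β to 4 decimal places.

β = 0.2480

Material balance + equilibrium reduce to Σ zᵢ(Kᵢ−1)/(1+β(Kᵢ−1)) = 0.
g(0) = ΣzᵢKᵢ − 1 = 0.2251 and g(1) = 1 − Σzᵢ/Kᵢ = -0.8449, so a root lies in (0, 1).
Newton–Raphson from β = 0.36:
  β = 0.3600: g = -0.08528, g' = -0.7528 → β = 0.2467
  β = 0.2467: g = 0.00099, g' = -0.7801 → β = 0.2480
Converged at β = 0.2480.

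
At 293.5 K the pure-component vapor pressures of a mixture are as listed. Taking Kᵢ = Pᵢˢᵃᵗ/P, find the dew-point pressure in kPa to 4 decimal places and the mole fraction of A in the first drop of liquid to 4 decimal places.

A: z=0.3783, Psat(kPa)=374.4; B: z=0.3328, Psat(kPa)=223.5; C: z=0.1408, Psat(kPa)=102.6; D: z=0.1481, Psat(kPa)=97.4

At the dew point ψ → 1, so Σzᵢ/Kᵢ = 1 with Kᵢ = Pᵢˢᵃᵗ/P ⇒ 1/P = Σzᵢ/Pᵢˢᵃᵗ.
1/P = 0.3783/374.4 + 0.3328/223.5 + 0.1408/102.6 + 0.1481/97.4 = 0.0053923 ⇒ P = 185.4493 kPa
xᵢ = zᵢP/Pᵢˢᵃᵗ ⇒ x_A = 0.3783·185.4493/374.4 = 0.1874

Pdew = 185.4493 kPa, x_A = 0.1874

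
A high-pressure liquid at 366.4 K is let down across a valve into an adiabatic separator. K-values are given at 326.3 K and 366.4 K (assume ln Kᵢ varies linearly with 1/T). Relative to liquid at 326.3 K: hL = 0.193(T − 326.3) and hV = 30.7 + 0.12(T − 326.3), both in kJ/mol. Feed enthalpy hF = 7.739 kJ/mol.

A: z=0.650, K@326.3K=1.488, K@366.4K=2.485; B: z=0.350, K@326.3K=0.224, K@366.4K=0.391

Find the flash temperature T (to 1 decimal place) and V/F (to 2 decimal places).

T = 329.8 K, V/F = 0.23

Adiabatic flash: solve Rachford–Rice at each trial T, then check hF = ψ·hV(T) + (1−ψ)·hL(T).
  T = 326.3 K: K = (1.488, 0.224), RR gives ψ = 0.120, H_out = 3.697 kJ/mol
  T = 366.4 K: K = (2.485, 0.391), RR gives ψ = 0.832, H_out = 30.836 kJ/mol
  T = 346.4 K: K = (1.953, 0.301), RR gives ψ = 0.563, H_out = 20.325 kJ/mol
  T = 336.4 K: K = (1.713, 0.261), RR gives ψ = 0.389, H_out = 13.590 kJ/mol
  T = 331.4 K: K = (1.599, 0.242), RR gives ψ = 0.274, H_out = 9.287 kJ/mol
  T = 328.9 K: K = (1.544, 0.233), RR gives ψ = 0.204, H_out = 6.740 kJ/mol
  T = 330.1 K: K = (1.570, 0.238), RR gives ψ = 0.239, H_out = 8.003 kJ/mol
Linear interpolation between T = 328.9 (H_out = 6.740) and T = 330.1 (H_out = 8.003) on hF = 7.739 gives T ≈ 329.8 K, at which ψ = 0.23.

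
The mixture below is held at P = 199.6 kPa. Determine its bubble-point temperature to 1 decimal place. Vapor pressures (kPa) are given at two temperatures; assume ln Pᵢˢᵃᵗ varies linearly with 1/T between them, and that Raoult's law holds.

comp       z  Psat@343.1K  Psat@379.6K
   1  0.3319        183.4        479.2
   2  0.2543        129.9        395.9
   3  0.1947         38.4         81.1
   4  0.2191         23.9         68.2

Bubble-point temperature: ΣzᵢPᵢˢᵃᵗ(T) = P. Interpolate ln Pᵢˢᵃᵗ = aᵢ + bᵢ/T.
  T = 343.1 K: ΣzᵢPᵢˢᵃᵗ = 106.62 kPa
  T = 379.6 K: ΣzᵢPᵢˢᵃᵗ = 290.46 kPa
  T = 361.4 K: ΣzᵢPᵢˢᵃᵗ = 180.53 kPa
  T = 370.5 K: ΣzᵢPᵢˢᵃᵗ = 230.27 kPa
  T = 365.9 K: ΣzᵢPᵢˢᵃᵗ = 203.91 kPa
  T = 363.6 K: ΣzᵢPᵢˢᵃᵗ = 191.67 kPa
Interpolating between 363.6 K and 365.9 K gives T ≈ 365.1 K.

T = 365.1 K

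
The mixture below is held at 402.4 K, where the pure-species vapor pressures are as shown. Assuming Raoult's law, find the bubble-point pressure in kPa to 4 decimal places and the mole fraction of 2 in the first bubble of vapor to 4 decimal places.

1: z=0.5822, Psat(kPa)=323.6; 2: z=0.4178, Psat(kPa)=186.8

At the bubble point ψ → 0, so ΣzᵢKᵢ = 1 with Kᵢ = Pᵢˢᵃᵗ/P ⇒ P = ΣzᵢPᵢˢᵃᵗ.
P = 0.5822·323.6 + 0.4178·186.8 = 266.4450 kPa
yᵢ = zᵢPᵢˢᵃᵗ/P ⇒ y_2 = 0.4178·186.8/266.4450 = 0.2929

Pbub = 266.4450 kPa, y_2 = 0.2929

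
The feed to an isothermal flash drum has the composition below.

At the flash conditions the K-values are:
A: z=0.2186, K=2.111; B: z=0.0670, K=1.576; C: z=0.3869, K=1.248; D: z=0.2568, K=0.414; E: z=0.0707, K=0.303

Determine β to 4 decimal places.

β = 0.4569

Newton–Raphson from β = 0.5:
  β = 0.5000: g = -0.01703, g' = -0.4011 → β = 0.4576
  β = 0.4576: g = -0.00024, g' = -0.3904 → β = 0.4569
Converged at β = 0.4569.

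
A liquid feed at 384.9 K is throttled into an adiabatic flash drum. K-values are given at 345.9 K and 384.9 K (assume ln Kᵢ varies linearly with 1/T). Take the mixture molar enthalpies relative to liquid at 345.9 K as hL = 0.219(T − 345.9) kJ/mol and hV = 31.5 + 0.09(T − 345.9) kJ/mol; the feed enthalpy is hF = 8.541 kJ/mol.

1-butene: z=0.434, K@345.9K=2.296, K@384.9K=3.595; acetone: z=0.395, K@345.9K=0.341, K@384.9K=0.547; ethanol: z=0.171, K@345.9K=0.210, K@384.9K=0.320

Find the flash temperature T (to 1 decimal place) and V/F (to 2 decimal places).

T = 350.6 K, V/F = 0.24

Adiabatic flash: solve Rachford–Rice at each trial T, then check hF = ψ·hV(T) + (1−ψ)·hL(T).
  T = 345.9 K: K = (2.296, 0.341, 0.210), RR gives ψ = 0.184, H_out = 5.791 kJ/mol
  T = 384.9 K: K = (3.595, 0.547, 0.320), RR gives ψ = 0.598, H_out = 24.368 kJ/mol
  T = 365.4 K: K = (2.908, 0.437, 0.262), RR gives ψ = 0.404, H_out = 15.986 kJ/mol
  T = 355.6 K: K = (2.591, 0.387, 0.235), RR gives ψ = 0.301, H_out = 11.235 kJ/mol
  T = 350.8 K: K = (2.442, 0.364, 0.223), RR gives ψ = 0.246, H_out = 8.661 kJ/mol
  T = 348.4 K: K = (2.370, 0.353, 0.216), RR gives ψ = 0.216, H_out = 7.290 kJ/mol
Linear interpolation between T = 348.4 (H_out = 7.290) and T = 350.8 (H_out = 8.661) on hF = 8.541 gives T ≈ 350.6 K, at which ψ = 0.24.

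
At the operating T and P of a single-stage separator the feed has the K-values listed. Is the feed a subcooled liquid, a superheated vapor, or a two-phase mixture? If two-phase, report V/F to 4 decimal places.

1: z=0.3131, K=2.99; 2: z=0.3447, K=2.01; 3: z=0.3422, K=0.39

two-phase, V/F = 0.8319

ΣzᵢKᵢ = 1.7625; Σzᵢ/Kᵢ = 1.1536.
Both exceed 1, so a two-phase solution exists.
Iterate (Newton) starting at ψ = 0.54:
  ψ = 0.5400: g = 0.21434, g' = -0.7185 → ψ = 0.8383
  ψ = 0.8383: g = -0.00517, g' = -0.8106 → ψ = 0.8319
Converged at ψ = 0.8319.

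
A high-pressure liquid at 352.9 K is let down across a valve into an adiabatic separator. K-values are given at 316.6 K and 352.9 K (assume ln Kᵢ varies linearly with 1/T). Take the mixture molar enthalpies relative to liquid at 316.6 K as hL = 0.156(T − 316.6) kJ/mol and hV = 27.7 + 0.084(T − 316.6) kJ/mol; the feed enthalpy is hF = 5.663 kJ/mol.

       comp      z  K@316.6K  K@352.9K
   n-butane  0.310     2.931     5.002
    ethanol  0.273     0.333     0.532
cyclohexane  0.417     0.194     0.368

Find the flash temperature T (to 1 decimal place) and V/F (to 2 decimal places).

T = 326.4 K, V/F = 0.15

Adiabatic flash: solve Rachford–Rice at each trial T, then check hF = ψ·hV(T) + (1−ψ)·hL(T).
  T = 316.6 K: K = (2.931, 0.333, 0.194), RR gives ψ = 0.055, H_out = 1.532 kJ/mol
  T = 352.9 K: K = (5.002, 0.532, 0.368), RR gives ψ = 0.371, H_out = 14.979 kJ/mol
  T = 334.8 K: K = (3.888, 0.427, 0.272), RR gives ψ = 0.225, H_out = 8.775 kJ/mol
  T = 325.7 K: K = (3.389, 0.378, 0.231), RR gives ψ = 0.147, H_out = 5.388 kJ/mol
  T = 330.2 K: K = (3.630, 0.402, 0.251), RR gives ψ = 0.186, H_out = 7.105 kJ/mol
  T = 327.9 K: K = (3.506, 0.390, 0.240), RR gives ψ = 0.167, H_out = 6.240 kJ/mol
Linear interpolation between T = 325.7 (H_out = 5.388) and T = 327.9 (H_out = 6.240) on hF = 5.663 gives T ≈ 326.4 K, at which ψ = 0.15.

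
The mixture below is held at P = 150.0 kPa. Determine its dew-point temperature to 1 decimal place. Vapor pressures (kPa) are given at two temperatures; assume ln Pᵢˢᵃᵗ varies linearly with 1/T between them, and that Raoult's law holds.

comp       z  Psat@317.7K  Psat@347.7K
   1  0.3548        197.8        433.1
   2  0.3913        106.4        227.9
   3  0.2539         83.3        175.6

T = 326.8 K

Dew-point temperature: Σzᵢ·P/Pᵢˢᵃᵗ(T) = 1. Interpolate ln Pᵢˢᵃᵗ = aᵢ + bᵢ/T.
  T = 317.7 K: ΣzᵢP/Pᵢˢᵃᵗ = 1.2779
  T = 347.7 K: ΣzᵢP/Pᵢˢᵃᵗ = 0.5973
  T = 332.7 K: ΣzᵢP/Pᵢˢᵃᵗ = 0.8588
  T = 325.2 K: ΣzᵢP/Pᵢˢᵃᵗ = 1.0428
  T = 328.9 K: ΣzᵢP/Pᵢˢᵃᵗ = 0.9465
  T = 327.0 K: ΣzᵢP/Pᵢˢᵃᵗ = 0.9945
Interpolating between 325.2 K and 327.0 K gives T ≈ 326.8 K.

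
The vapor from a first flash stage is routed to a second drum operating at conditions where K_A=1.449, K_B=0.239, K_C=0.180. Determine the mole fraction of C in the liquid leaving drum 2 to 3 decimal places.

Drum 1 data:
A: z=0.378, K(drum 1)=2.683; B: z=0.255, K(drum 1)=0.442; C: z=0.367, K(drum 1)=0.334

x_C (drum 2) = 0.193

Drum 1:
Iterate (Newton) starting at ψ₁ = 0.5:
  ψ₁ = 0.500: g = -0.2183, g' = -0.834 → ψ₁ = 0.238
Converged at ψ₁ = 0.238.
Drum-1 compositions:
  A: x = 0.270, y = 0.724
  B: x = 0.294, y = 0.130
  C: x = 0.436, y = 0.146
Drum-2 feed = drum-1 vapor: z₂ = (0.7244, 0.1299, 0.1456).
Drum 2:
Let ψ₂ = V/F and solve Σ zᵢ(Kᵢ−1)/(1+ψ₂(Kᵢ−1)) = 0.
Feasibility: ΣzᵢKᵢ = 1.107, Σzᵢ/Kᵢ = 1.853 — both > 1, two phases present.
Newton iteration, ψ₂⁰ = 0.5:
  ψ₂ = 0.500: g = -0.0964, g' = -0.575 → ψ₂ = 0.332
  ψ₂ = 0.332: g = -0.0135, g' = -0.430 → ψ₂ = 0.301
  ψ₂ = 0.301: g = -0.0003, g' = -0.413 → ψ₂ = 0.300
Converged at ψ₂ = 0.300.
  A: x = 0.638, y = 0.925
  B: x = 0.168, y = 0.040
  C: x = 0.193, y = 0.035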